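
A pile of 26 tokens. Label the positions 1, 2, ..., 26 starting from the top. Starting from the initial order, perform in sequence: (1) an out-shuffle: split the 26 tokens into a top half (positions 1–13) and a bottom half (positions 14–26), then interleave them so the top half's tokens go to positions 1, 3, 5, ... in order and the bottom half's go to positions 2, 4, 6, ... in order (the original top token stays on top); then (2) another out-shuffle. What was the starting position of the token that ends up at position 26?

26

Undo the operations in reverse order, starting from position 26:
  undo op 2 (out-shuffle, from bottom half): 26 ← 26
  undo op 1 (out-shuffle, from bottom half): 26 ← 26
So the token at position 26 came from original position 26.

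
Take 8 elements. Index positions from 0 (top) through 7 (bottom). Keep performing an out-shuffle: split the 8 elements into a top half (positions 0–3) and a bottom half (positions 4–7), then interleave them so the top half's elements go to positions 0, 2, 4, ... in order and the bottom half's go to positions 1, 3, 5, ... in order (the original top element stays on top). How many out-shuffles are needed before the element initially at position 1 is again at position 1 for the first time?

Follow position 1 under repeated out-shuffles:
1 → 2 → 4 → 1
It first returns after 3 out-shuffles.

3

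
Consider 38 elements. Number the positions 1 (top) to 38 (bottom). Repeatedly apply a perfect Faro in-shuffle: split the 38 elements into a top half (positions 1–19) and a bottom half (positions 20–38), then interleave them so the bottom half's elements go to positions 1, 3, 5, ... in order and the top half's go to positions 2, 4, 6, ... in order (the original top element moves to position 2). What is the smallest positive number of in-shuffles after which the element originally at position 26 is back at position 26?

2

Follow position 26 under repeated in-shuffles:
26 → 13 → 26
It first returns after 2 in-shuffles.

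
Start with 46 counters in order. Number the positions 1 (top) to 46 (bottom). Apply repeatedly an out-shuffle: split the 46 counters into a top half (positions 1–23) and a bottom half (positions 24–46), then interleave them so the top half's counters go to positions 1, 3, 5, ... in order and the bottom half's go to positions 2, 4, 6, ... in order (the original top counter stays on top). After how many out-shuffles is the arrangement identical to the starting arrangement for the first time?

12

The out-shuffle permutes the 46 positions with cycle lengths [1, 1, 2, 4, 4, 4, 6, 12, 12].
Every counter is home exactly when every cycle has completed a whole number of laps, i.e. after lcm(1, 2, 4, 6, 12) = 12 out-shuffles.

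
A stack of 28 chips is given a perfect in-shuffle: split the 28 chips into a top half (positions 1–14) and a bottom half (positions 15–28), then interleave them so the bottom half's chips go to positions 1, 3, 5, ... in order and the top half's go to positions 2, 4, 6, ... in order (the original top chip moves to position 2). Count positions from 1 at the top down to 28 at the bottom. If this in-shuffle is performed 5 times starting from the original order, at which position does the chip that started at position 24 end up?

Track the chip's position through each in-shuffle:
24 → 19 → 9 → 18 → 7 → 14

14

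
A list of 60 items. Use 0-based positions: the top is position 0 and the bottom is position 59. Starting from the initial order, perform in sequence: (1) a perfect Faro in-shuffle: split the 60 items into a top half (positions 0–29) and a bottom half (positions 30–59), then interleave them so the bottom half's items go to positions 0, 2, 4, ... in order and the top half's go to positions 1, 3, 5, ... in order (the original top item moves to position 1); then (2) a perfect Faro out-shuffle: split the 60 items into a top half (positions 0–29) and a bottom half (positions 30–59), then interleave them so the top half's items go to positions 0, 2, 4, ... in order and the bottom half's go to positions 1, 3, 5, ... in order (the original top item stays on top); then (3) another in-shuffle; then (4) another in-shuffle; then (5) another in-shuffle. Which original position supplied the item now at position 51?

Undo the operations in reverse order, starting from position 51:
  undo op 5 (in-shuffle, from top half): 51 ← 25
  undo op 4 (in-shuffle, from top half): 25 ← 12
  undo op 3 (in-shuffle, from bottom half): 12 ← 36
  undo op 2 (out-shuffle, from top half): 36 ← 18
  undo op 1 (in-shuffle, from bottom half): 18 ← 39
So the item at position 51 came from original position 39.

39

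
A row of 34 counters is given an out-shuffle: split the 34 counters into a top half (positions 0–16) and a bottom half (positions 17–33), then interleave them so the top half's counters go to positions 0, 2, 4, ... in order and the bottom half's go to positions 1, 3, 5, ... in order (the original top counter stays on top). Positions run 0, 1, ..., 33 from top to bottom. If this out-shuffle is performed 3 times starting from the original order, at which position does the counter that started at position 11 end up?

22

Track the counter's position through each out-shuffle:
11 → 22 → 11 → 22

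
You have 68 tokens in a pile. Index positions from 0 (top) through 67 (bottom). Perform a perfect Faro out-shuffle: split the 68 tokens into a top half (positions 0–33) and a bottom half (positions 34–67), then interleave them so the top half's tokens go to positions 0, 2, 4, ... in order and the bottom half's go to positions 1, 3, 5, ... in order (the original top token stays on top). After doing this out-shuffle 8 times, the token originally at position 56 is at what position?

65

Track the token's position through each out-shuffle:
56 → 45 → 23 → 46 → 25 → 50 → 33 → 66 → 65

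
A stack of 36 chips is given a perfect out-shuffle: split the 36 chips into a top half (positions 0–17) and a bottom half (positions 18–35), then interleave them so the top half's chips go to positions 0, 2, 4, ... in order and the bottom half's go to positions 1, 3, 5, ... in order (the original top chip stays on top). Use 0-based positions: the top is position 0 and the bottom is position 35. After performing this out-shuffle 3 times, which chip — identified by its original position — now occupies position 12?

Work backwards from position 12, undoing one out-shuffle at a time:
12 ← 6 ← 3 ← 19
So the chip now at position 12 started at position 19.

19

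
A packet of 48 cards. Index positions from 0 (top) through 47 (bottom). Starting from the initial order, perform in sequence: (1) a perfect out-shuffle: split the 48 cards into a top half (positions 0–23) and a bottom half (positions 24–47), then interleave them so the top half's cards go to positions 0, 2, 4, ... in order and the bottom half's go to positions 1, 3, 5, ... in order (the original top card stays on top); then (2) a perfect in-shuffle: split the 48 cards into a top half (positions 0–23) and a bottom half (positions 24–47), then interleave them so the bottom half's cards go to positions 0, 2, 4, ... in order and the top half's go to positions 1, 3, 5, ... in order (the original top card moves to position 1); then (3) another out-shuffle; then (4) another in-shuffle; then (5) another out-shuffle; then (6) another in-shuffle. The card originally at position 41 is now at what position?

Track the card from position 41 forward through each operation:
  after op 1 (out-shuffle): 41 → 35
  after op 2 (in-shuffle): 35 → 22
  after op 3 (out-shuffle): 22 → 44
  after op 4 (in-shuffle): 44 → 40
  after op 5 (out-shuffle): 40 → 33
  after op 6 (in-shuffle): 33 → 18

18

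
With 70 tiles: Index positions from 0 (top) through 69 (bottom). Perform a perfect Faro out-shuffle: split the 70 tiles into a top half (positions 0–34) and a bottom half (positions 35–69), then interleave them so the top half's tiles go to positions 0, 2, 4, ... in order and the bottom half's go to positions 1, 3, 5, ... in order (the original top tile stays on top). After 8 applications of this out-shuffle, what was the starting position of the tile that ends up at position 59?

35

Work backwards from position 59, undoing one out-shuffle at a time:
59 ← 64 ← 32 ← 16 ← 8 ← 4 ← 2 ← 1 ← 35
So the tile now at position 59 started at position 35.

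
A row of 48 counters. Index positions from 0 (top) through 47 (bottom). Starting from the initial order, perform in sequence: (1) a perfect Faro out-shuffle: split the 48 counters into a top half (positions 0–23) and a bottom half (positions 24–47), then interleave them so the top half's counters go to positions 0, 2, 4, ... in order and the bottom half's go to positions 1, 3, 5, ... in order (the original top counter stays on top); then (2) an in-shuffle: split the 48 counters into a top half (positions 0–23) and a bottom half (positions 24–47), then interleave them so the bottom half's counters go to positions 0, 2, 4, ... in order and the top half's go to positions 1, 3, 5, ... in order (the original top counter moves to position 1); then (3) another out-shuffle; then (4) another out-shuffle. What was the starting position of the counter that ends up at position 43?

47

Undo the operations in reverse order, starting from position 43:
  undo op 4 (out-shuffle, from bottom half): 43 ← 45
  undo op 3 (out-shuffle, from bottom half): 45 ← 46
  undo op 2 (in-shuffle, from bottom half): 46 ← 47
  undo op 1 (out-shuffle, from bottom half): 47 ← 47
So the counter at position 43 came from original position 47.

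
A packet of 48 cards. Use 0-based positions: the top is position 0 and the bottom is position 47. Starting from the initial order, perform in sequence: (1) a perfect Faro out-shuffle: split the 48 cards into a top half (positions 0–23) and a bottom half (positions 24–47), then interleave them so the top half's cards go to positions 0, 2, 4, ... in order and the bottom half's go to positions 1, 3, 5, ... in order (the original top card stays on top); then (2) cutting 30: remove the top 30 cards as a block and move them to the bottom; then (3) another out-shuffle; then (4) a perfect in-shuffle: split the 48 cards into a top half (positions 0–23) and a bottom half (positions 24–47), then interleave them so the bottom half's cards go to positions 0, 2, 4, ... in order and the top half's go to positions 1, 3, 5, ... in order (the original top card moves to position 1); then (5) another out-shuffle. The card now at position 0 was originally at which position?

21

Undo the operations in reverse order, starting from position 0:
  undo op 5 (out-shuffle, from top half): 0 ← 0
  undo op 4 (in-shuffle, from bottom half): 0 ← 24
  undo op 3 (out-shuffle, from top half): 24 ← 12
  undo op 2 (cut 30): 12 ← 42
  undo op 1 (out-shuffle, from top half): 42 ← 21
So the card at position 0 came from original position 21.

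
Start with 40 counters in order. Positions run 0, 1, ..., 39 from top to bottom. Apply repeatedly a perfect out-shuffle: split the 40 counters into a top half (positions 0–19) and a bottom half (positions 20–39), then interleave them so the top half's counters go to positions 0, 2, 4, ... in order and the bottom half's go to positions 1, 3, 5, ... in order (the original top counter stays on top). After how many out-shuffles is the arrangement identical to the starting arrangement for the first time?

12

The out-shuffle permutes the 40 positions with cycle lengths [1, 1, 2, 12, 12, 12].
Every counter is home exactly when every cycle has completed a whole number of laps, i.e. after lcm(1, 2, 12) = 12 out-shuffles.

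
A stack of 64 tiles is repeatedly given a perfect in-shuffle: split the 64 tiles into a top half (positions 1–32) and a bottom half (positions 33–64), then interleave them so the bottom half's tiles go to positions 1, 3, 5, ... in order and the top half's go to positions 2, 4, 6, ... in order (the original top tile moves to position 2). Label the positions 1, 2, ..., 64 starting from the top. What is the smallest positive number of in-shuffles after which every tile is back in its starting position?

12

The in-shuffle permutes the 64 positions with cycle lengths [4, 12, 12, 12, 12, 12].
Every tile is home exactly when every cycle has completed a whole number of laps, i.e. after lcm(4, 12) = 12 in-shuffles.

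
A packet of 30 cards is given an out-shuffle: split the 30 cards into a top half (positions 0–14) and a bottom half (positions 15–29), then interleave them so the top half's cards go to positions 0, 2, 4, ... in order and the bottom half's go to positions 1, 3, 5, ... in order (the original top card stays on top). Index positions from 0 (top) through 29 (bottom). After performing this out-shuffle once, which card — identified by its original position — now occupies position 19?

24

Work backwards from position 19, undoing one out-shuffle at a time:
19 ← 24
So the card now at position 19 started at position 24.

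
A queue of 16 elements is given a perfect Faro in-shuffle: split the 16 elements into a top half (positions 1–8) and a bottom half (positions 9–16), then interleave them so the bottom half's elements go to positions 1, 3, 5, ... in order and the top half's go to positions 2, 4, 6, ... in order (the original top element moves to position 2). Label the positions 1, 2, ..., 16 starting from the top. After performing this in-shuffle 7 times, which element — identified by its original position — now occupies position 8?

Work backwards from position 8, undoing one in-shuffle at a time:
8 ← 4 ← 2 ← 1 ← 9 ← 13 ← 15 ← 16
So the element now at position 8 started at position 16.

16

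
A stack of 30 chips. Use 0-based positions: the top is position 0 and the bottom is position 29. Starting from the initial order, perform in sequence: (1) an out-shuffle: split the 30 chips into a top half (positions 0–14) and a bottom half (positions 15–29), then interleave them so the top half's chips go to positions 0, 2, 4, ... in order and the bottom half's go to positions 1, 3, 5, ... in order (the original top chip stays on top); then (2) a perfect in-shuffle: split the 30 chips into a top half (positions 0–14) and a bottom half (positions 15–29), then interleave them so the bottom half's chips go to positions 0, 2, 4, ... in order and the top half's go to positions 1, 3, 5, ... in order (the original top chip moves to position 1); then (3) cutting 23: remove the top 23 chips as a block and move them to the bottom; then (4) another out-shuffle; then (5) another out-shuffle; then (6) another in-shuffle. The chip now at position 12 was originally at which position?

Undo the operations in reverse order, starting from position 12:
  undo op 6 (in-shuffle, from bottom half): 12 ← 21
  undo op 5 (out-shuffle, from bottom half): 21 ← 25
  undo op 4 (out-shuffle, from bottom half): 25 ← 27
  undo op 3 (cut 23): 27 ← 20
  undo op 2 (in-shuffle, from bottom half): 20 ← 25
  undo op 1 (out-shuffle, from bottom half): 25 ← 27
So the chip at position 12 came from original position 27.

27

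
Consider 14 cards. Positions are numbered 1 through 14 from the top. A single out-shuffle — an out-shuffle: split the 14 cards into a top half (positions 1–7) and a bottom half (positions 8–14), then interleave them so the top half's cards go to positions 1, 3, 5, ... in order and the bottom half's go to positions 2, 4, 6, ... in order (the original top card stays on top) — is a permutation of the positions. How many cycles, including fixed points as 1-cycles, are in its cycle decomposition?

Trace each unvisited position around until it returns:
(1) (2 3 5 9 4 7 ... len 12) (14)
3 cycles in total.

3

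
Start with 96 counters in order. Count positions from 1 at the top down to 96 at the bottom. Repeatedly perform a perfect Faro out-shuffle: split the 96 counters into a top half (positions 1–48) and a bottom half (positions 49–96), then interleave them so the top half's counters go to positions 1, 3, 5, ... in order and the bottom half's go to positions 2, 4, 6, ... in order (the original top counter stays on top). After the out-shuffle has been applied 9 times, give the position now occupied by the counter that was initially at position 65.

Track the counter's position through each out-shuffle:
65 → 34 → 67 → 38 → 75 → 54 → 12 → 23 → 45 → 89

89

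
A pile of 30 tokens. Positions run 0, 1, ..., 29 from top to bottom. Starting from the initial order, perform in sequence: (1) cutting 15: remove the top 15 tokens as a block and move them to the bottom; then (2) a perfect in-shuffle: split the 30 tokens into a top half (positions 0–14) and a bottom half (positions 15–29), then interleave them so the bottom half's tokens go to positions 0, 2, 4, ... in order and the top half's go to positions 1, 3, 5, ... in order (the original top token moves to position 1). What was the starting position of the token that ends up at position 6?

3

Undo the operations in reverse order, starting from position 6:
  undo op 2 (in-shuffle, from bottom half): 6 ← 18
  undo op 1 (cut 15): 18 ← 3
So the token at position 6 came from original position 3.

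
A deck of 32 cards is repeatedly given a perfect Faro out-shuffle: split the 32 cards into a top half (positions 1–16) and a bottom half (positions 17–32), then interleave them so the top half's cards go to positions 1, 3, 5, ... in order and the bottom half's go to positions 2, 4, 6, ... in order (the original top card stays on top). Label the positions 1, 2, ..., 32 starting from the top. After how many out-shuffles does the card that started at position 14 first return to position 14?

Follow position 14 under repeated out-shuffles:
14 → 27 → 22 → 12 → 23 → 14
It first returns after 5 out-shuffles.

5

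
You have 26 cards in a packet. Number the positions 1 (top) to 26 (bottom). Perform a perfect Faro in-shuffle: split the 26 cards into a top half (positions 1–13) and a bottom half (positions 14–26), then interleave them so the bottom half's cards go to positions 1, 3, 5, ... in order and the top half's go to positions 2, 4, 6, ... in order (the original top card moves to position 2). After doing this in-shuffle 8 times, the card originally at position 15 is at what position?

6

Track the card's position through each in-shuffle:
15 → 3 → 6 → 12 → 24 → 21 → 15 → 3 → 6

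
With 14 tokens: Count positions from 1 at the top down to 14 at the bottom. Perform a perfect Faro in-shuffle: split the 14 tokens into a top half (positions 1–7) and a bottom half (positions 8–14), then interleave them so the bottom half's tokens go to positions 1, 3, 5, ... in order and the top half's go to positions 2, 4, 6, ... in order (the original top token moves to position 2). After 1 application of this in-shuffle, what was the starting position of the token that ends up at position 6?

Work backwards from position 6, undoing one in-shuffle at a time:
6 ← 3
So the token now at position 6 started at position 3.

3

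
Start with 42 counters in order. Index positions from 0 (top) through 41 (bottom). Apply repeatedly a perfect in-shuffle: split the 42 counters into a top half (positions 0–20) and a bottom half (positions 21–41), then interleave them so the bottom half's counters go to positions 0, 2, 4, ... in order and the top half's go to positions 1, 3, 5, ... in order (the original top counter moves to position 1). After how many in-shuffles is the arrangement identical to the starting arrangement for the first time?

14

The in-shuffle permutes the 42 positions with cycle lengths [14, 14, 14].
Every counter is home exactly when every cycle has completed a whole number of laps, i.e. after lcm(14) = 14 in-shuffles.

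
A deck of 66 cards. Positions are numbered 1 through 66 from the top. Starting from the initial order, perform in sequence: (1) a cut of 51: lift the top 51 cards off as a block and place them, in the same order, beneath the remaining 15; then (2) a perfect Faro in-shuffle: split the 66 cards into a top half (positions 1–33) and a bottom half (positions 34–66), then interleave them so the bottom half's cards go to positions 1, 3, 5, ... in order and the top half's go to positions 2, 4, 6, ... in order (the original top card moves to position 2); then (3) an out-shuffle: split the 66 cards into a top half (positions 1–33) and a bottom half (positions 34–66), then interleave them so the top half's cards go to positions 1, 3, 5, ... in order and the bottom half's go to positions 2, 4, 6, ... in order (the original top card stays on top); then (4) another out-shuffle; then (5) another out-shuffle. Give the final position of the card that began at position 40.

Track the card from position 40 forward through each operation:
  after op 1 (cut 51): 40 → 55
  after op 2 (in-shuffle): 55 → 43
  after op 3 (out-shuffle): 43 → 20
  after op 4 (out-shuffle): 20 → 39
  after op 5 (out-shuffle): 39 → 12

12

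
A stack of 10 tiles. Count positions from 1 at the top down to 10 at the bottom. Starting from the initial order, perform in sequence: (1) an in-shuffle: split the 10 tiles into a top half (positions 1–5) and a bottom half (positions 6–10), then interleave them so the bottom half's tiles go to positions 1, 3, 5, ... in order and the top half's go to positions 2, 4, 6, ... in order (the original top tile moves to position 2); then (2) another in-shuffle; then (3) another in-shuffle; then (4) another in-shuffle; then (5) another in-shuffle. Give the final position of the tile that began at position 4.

Track the tile from position 4 forward through each operation:
  after op 1 (in-shuffle): 4 → 8
  after op 2 (in-shuffle): 8 → 5
  after op 3 (in-shuffle): 5 → 10
  after op 4 (in-shuffle): 10 → 9
  after op 5 (in-shuffle): 9 → 7

7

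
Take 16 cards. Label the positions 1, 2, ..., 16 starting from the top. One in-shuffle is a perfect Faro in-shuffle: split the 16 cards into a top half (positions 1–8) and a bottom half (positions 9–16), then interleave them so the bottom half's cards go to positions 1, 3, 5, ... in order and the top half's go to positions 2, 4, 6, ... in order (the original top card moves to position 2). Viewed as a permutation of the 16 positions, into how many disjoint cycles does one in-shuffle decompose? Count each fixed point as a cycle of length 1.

Trace each unvisited position around until it returns:
(1 2 4 8 16 15 13 9) (3 6 12 7 14 11 5 10)
2 cycles in total.

2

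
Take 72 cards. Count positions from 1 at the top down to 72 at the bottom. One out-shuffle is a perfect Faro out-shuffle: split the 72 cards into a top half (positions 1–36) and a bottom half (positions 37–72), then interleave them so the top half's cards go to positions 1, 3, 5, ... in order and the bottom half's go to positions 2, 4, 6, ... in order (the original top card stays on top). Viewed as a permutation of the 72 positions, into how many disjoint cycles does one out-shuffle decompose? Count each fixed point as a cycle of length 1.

4

Trace each unvisited position around until it returns:
(1) (2 3 5 9 17 33 ... len 35) (8 15 29 57 42 12 ... len 35) (72)
4 cycles in total.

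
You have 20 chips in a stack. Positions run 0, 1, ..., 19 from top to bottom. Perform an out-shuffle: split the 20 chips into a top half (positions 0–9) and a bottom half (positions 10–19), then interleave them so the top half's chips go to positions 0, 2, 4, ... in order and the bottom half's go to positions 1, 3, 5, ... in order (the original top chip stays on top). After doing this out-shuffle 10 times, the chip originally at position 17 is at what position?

4

Track the chip's position through each out-shuffle:
17 → 15 → 11 → 3 → 6 → 12 → 5 → 10 → 1 → 2 → 4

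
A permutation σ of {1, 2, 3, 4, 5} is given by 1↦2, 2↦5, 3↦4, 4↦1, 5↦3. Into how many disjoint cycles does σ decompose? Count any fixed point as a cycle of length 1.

Cycle decomposition: (1 2 5 3 4).
1 cycle.

1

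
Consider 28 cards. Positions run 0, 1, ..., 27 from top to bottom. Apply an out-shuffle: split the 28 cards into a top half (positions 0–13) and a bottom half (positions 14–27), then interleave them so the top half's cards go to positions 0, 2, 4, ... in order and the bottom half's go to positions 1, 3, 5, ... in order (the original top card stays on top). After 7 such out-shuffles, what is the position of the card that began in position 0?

0

Position 0 is a fixed point of every out-shuffle, so the card never moves.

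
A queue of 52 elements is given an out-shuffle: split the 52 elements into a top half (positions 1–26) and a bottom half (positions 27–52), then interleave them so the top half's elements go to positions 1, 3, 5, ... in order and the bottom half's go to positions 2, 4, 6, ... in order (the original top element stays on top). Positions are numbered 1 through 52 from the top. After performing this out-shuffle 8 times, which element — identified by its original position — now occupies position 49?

49

Work backwards from position 49, undoing one out-shuffle at a time:
49 ← 25 ← 13 ← 7 ← 4 ← 28 ← 40 ← 46 ← 49
So the element now at position 49 started at position 49.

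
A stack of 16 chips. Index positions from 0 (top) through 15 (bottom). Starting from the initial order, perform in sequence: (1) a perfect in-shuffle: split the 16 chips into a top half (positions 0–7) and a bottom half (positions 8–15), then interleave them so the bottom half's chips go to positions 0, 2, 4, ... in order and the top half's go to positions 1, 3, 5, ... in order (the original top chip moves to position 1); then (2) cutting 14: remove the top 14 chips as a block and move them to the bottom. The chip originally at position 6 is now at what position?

Track the chip from position 6 forward through each operation:
  after op 1 (in-shuffle): 6 → 13
  after op 2 (cut 14): 13 → 15

15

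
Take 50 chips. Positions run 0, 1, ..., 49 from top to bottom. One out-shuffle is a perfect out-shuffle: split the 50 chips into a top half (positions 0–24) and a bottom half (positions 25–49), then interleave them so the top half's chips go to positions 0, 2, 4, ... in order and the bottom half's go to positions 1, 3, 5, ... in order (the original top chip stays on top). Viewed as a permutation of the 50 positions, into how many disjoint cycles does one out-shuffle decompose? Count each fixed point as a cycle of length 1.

6

Trace each unvisited position around until it returns:
(0) (1 2 4 8 16 32 ... len 21) (3 6 12 24 48 47 ... len 21) (7 14 28) (21 42 35) (49)
6 cycles in total.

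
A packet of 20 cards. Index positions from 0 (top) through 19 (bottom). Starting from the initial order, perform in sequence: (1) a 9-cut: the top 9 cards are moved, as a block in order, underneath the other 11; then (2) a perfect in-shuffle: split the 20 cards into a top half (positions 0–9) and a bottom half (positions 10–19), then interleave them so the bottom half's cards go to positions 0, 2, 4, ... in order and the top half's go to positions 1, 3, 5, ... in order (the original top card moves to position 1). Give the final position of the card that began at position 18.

19

Track the card from position 18 forward through each operation:
  after op 1 (cut 9): 18 → 9
  after op 2 (in-shuffle): 9 → 19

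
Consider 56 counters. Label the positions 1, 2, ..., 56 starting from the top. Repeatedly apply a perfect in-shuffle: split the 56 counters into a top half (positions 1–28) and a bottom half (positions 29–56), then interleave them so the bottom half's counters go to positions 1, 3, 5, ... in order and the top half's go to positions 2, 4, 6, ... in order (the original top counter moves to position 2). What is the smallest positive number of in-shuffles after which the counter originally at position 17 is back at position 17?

Follow position 17 under repeated in-shuffles:
17 → 34 → 11 → 22 → 44 → 31 → 5 → 10 → 20 → 40 → 23 → 46 → 35 → 13 → 26 → 52 → 47 → 37 → 17
It first returns after 18 in-shuffles.

18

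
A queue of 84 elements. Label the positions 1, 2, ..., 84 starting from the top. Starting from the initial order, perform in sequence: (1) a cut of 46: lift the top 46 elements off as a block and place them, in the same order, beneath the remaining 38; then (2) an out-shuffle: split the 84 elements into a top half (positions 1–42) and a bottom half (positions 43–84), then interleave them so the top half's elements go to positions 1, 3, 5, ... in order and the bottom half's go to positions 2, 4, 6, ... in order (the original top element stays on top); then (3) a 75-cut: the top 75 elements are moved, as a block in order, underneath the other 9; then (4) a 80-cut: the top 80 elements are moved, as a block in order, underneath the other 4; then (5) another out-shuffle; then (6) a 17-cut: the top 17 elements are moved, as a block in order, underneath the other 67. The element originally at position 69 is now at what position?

Track the element from position 69 forward through each operation:
  after op 1 (cut 46): 69 → 23
  after op 2 (out-shuffle): 23 → 45
  after op 3 (cut 75): 45 → 54
  after op 4 (cut 80): 54 → 58
  after op 5 (out-shuffle): 58 → 32
  after op 6 (cut 17): 32 → 15

15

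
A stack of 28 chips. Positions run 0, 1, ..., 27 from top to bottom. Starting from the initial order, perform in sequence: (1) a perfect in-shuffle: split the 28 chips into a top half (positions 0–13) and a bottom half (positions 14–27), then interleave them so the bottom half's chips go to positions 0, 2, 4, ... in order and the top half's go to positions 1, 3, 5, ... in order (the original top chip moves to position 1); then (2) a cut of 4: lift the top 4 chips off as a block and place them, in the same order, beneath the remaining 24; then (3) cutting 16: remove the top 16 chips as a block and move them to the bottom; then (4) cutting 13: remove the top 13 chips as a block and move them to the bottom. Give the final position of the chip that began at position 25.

17

Track the chip from position 25 forward through each operation:
  after op 1 (in-shuffle): 25 → 22
  after op 2 (cut 4): 22 → 18
  after op 3 (cut 16): 18 → 2
  after op 4 (cut 13): 2 → 17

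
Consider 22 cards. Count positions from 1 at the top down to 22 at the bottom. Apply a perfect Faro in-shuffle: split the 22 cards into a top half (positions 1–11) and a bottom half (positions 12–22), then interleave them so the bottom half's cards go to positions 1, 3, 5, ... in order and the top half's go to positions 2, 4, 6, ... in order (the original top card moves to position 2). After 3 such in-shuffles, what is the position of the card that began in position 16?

13

Track the card's position through each in-shuffle:
16 → 9 → 18 → 13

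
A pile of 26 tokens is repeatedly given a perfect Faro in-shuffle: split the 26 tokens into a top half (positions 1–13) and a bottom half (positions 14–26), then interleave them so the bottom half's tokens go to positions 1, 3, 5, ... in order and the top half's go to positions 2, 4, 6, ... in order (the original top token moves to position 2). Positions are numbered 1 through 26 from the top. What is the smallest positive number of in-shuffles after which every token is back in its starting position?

18

The in-shuffle permutes the 26 positions with cycle lengths [2, 6, 18].
Every token is home exactly when every cycle has completed a whole number of laps, i.e. after lcm(2, 6, 18) = 18 in-shuffles.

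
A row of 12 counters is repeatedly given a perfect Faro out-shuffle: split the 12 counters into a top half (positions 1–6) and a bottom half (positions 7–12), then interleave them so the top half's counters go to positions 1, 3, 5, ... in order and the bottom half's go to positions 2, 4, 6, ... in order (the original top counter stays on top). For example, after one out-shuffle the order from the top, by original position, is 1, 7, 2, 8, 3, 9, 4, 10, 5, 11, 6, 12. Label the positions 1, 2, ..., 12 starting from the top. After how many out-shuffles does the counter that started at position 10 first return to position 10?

10

Follow position 10 under repeated out-shuffles:
10 → 8 → 4 → 7 → 2 → 3 → 5 → 9 → 6 → 11 → 10
It first returns after 10 out-shuffles.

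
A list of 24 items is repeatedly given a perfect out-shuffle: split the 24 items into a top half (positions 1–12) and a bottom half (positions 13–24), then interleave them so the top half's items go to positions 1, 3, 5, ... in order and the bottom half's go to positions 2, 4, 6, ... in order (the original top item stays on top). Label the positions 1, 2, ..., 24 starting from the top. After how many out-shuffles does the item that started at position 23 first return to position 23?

11

Follow position 23 under repeated out-shuffles:
23 → 22 → 20 → 16 → 8 → 15 → 6 → 11 → 21 → 18 → 12 → 23
It first returns after 11 out-shuffles.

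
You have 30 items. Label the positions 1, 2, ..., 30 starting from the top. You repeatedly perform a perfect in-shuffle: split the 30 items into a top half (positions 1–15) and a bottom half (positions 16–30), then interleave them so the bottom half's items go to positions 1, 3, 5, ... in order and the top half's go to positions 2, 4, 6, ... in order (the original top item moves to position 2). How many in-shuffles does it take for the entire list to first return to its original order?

The in-shuffle permutes the 30 positions with cycle lengths [5, 5, 5, 5, 5, 5].
Every item is home exactly when every cycle has completed a whole number of laps, i.e. after lcm(5) = 5 in-shuffles.

5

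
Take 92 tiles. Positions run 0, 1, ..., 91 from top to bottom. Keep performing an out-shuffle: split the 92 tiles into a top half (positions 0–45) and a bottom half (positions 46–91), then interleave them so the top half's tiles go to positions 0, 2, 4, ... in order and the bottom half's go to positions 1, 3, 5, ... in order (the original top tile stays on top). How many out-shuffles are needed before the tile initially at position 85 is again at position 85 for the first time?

12

Follow position 85 under repeated out-shuffles:
85 → 79 → 67 → 43 → 86 → 81 → 71 → 51 → 11 → 22 → 44 → 88 → 85
It first returns after 12 out-shuffles.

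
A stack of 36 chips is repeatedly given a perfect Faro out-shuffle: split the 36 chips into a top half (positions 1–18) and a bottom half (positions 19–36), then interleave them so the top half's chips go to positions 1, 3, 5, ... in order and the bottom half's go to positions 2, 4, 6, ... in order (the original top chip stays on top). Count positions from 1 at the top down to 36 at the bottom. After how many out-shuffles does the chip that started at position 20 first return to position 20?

12

Follow position 20 under repeated out-shuffles:
20 → 4 → 7 → 13 → 25 → 14 → 27 → 18 → 35 → 34 → 32 → 28 → 20
It first returns after 12 out-shuffles.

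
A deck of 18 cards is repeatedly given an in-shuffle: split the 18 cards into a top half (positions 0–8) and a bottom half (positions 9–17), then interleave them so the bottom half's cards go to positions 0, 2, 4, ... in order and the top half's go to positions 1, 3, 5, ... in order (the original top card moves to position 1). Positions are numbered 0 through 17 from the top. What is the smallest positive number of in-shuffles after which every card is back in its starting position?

18

The in-shuffle permutes the 18 positions with cycle lengths [18].
Every card is home exactly when every cycle has completed a whole number of laps, i.e. after lcm(18) = 18 in-shuffles.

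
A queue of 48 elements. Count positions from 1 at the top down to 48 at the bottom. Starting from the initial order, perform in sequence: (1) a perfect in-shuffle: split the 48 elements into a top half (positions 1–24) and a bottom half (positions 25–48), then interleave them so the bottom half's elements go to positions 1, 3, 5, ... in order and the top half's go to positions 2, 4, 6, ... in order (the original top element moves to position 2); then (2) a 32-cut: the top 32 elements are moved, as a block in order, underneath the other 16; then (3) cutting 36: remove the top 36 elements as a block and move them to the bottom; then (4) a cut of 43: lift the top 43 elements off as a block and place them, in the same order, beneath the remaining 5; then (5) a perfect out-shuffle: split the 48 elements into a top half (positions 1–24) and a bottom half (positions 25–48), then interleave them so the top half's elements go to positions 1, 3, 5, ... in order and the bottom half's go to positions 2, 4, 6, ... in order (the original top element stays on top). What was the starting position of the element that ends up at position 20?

25

Undo the operations in reverse order, starting from position 20:
  undo op 5 (out-shuffle, from bottom half): 20 ← 34
  undo op 4 (cut 43): 34 ← 29
  undo op 3 (cut 36): 29 ← 17
  undo op 2 (cut 32): 17 ← 1
  undo op 1 (in-shuffle, from bottom half): 1 ← 25
So the element at position 20 came from original position 25.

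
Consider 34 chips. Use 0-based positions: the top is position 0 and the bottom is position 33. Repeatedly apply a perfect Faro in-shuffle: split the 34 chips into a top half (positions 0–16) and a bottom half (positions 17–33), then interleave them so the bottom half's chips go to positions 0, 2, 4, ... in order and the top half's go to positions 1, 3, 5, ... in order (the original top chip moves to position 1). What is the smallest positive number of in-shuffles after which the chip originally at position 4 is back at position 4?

Follow position 4 under repeated in-shuffles:
4 → 9 → 19 → 4
It first returns after 3 in-shuffles.

3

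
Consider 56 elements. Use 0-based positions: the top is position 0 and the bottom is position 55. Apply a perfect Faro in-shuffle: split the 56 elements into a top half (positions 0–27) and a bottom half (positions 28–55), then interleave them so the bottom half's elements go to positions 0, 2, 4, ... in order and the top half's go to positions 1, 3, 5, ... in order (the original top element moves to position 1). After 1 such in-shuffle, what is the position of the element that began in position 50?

44

Track the element's position through each in-shuffle:
50 → 44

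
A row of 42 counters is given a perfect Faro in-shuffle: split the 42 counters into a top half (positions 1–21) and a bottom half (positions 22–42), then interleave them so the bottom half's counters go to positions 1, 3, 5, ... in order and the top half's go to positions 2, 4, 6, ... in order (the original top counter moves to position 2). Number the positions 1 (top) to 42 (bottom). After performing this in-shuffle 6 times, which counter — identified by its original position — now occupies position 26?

34

Work backwards from position 26, undoing one in-shuffle at a time:
26 ← 13 ← 28 ← 14 ← 7 ← 25 ← 34
So the counter now at position 26 started at position 34.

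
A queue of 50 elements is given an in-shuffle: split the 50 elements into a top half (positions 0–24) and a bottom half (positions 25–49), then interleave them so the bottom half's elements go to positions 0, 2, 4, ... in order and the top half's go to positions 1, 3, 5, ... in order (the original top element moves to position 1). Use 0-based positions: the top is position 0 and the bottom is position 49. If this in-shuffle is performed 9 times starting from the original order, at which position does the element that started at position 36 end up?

22

Track the element's position through each in-shuffle:
36 → 22 → 45 → 40 → 30 → 10 → 21 → 43 → 36 → 22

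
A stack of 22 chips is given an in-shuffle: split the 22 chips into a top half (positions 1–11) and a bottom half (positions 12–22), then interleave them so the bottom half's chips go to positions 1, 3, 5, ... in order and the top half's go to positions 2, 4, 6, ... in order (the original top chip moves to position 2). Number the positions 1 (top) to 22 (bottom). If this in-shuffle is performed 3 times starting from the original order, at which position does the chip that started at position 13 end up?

12

Track the chip's position through each in-shuffle:
13 → 3 → 6 → 12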